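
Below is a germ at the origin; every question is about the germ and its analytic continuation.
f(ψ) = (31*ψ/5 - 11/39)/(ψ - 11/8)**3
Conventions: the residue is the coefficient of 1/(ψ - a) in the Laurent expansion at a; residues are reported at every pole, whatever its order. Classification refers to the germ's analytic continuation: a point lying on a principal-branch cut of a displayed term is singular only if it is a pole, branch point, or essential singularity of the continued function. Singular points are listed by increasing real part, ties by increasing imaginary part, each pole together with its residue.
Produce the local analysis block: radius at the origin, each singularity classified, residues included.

Radius of convergence at 0: 11/8.
At 11/8: a pole of order 3; residue 0.

Denominator factor (ψ - 11/8)^3: pole of order 3 at 11/8, modulus 11/8.
The radius of convergence is the smallest modulus among the singular points: 11/8.
At the order-3 pole 11/8 set g(ψ) = (ψ - (11/8))^3*f(ψ) = 31*ψ/5 - 11/39.
Order-3 pole: residue = g''(a)/2; g''(11/8) = 0, so the residue is 0.


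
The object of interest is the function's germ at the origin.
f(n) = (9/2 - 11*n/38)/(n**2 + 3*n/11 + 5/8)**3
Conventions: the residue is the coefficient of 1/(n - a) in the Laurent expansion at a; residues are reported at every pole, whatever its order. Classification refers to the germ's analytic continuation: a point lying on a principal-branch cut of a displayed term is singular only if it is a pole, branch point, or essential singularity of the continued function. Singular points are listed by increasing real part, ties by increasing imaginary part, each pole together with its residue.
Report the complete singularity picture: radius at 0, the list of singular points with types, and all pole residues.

Radius of convergence at 0: (1/4)*sqrt(10).
At (-3/22) - ((1/44)*sqrt(1174))*i: a pole of order 3; residue ((333375570/3842978057)*sqrt(1174))*i.
At (-3/22) + ((1/44)*sqrt(1174))*i: a pole of order 3; residue -((333375570/3842978057)*sqrt(1174))*i.

Denominator factor (n**2 + 3*n/11 + 5/8)^3: discriminant -587/242, complex-conjugate roots (-3/22) + ((1/44)*sqrt(1174))*i and (-3/22) - ((1/44)*sqrt(1174))*i; poles of order 3, moduli (1/4)*sqrt(10) and (1/4)*sqrt(10).
The radius of convergence is the smallest modulus among the singular points: (1/4)*sqrt(10).
The factor n**2 + 3*n/11 + 5/8 splits as (n - a)(n - a') with a = (-3/22) - ((1/44)*sqrt(1174))*i, a' = (-3/22) + ((1/44)*sqrt(1174))*i. At the order-3 pole a set g(n) = (n - a)^3*f(n) = [9/2 - 11*n/38] / (n - a')^3.
Order-3 pole: residue = g''(a)/2; g''((-3/22) - ((1/44)*sqrt(1174))*i) = ((666751140/3842978057)*sqrt(1174))*i, so the residue is ((333375570/3842978057)*sqrt(1174))*i.
The factor n**2 + 3*n/11 + 5/8 splits as (n - a)(n - a') with a = (-3/22) + ((1/44)*sqrt(1174))*i, a' = (-3/22) - ((1/44)*sqrt(1174))*i. At the order-3 pole a set g(n) = (n - a)^3*f(n) = [9/2 - 11*n/38] / (n - a')^3.
Order-3 pole: residue = g''(a)/2; g''((-3/22) + ((1/44)*sqrt(1174))*i) = -((666751140/3842978057)*sqrt(1174))*i, so the residue is -((333375570/3842978057)*sqrt(1174))*i.
List the singular points by increasing real part (a conjugate pair: the negative imaginary part first).


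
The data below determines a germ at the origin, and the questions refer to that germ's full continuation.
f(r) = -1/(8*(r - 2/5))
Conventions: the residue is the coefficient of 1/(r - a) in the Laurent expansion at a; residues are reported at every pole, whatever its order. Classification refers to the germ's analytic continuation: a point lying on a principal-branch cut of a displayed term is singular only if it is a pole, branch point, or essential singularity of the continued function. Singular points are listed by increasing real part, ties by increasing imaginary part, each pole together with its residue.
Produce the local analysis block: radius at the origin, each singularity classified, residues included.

Denominator factor (r - 2/5): pole of order 1 at 2/5, modulus 2/5.
The radius of convergence is the smallest modulus among the singular points: 2/5.
At the order-1 pole 2/5 set g(r) = (r - (2/5))*f(r) = -1/8.
Simple pole: residue = g(a) at a = 2/5, which is -1/8.

Radius of convergence at 0: 2/5.
At 2/5: a pole of order 1; residue -1/8.


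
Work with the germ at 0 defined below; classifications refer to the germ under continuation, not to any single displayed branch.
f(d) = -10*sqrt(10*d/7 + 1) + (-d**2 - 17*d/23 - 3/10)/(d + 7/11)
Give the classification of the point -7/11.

The denominator factor d + 7/11 vanishes at -7/11 and appears to the power 1; the numerator there equals -6529/27830, nonzero, and no other factor vanishes.
The branch terms are analytic at this point.
Hence a pole whose order is the multiplicity, 1.

The point is a pole of order 1.


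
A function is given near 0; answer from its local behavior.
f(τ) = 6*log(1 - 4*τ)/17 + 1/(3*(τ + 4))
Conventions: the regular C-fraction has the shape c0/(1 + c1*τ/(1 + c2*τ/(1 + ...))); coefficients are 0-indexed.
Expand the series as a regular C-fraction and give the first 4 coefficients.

The regular C-fraction coefficients are [1/12, 1169/68, -380736/19873, -1342099/18545016].

Taylor coefficients (expand at 0): a_0 = 1/12, a_1 = -1169/816, a_2 = -9199/3264, a_3 = -98321/13056.
c0 = a_0 = 1/12. Peel one level at a time: if S = 1 + c*τ/S' with S'(0) = 1, then c is the τ-coefficient of S and S' = c*τ/(S - 1).
S_1 = c0/f = 1 + (1169/68)*τ + (95184/289)*τ^2 + ...; c1 = 1169/68.
S_2 = c1*τ/(S_1 - 1) = 1 + (-380736/19873)*τ + (-1894728/1366561)*τ^2 + ...; c2 = -380736/19873.
S_3 = c2*τ/(S_2 - 1) = 1 + (-1342099/18545016)*τ + ...; c3 = -1342099/18545016.


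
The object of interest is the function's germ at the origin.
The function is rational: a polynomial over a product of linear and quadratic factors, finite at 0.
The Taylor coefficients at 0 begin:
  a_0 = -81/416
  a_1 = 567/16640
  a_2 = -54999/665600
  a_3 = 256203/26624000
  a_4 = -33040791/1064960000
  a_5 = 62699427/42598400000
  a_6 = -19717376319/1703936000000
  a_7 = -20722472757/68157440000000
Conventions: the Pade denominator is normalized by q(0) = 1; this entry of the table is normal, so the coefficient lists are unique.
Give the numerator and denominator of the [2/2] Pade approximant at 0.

Taylor coefficients needed (read off): a_0 = -81/416, a_1 = 567/16640, a_2 = -54999/665600, a_3 = 256203/26624000, a_4 = -33040791/1064960000.
Write the denominator as Q(ε) = 1 + q1*ε + q2*ε^2. Requiring Q*f - P = O(ε^5) with deg P <= 2 kills the coefficients of ε^3..ε^4 in Q*f:
  ε^3: a_3 + q1*a_2 + q2*a_1 = 0, i.e. 256203/26624000 + (-54999/665600)*q1 + (567/16640)*q2 = 0.
  ε^4: a_4 + q1*a_3 + q2*a_2 = 0, i.e. -33040791/1064960000 + (256203/26624000)*q1 + (-54999/665600)*q2 = 0.
Solving this linear system: q1 = -337/8360, q2 = -88989/234080.
The numerator is Q*f truncated at degree 2: P0 = a_0 = -81/416; P1 = a_1 + q1*a_0 = 3645/86944; P2 = a_2 + q1*a_1 + q2*a_0 = -6075/608608.

The Pade approximant has numerator coefficients [-81/416, 3645/86944, -6075/608608]; denominator coefficients [1, -337/8360, -88989/234080].


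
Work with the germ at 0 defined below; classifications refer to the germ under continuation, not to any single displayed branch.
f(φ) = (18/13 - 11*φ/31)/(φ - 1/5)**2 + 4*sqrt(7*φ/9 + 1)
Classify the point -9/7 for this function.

The point is an algebraic (square-root) branch point.

The term (4)*sqrt(1 - φ/(-9/7)) has argument 1 - -9/7/(-9/7) = 0 at -9/7: a square-root (algebraic, two-sheeted) branch point; the remaining terms are analytic or single-valued there.


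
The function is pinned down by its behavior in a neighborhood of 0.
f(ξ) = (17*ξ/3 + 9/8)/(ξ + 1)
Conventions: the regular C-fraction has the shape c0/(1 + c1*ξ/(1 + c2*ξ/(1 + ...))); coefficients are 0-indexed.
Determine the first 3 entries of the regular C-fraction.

Taylor coefficients (expand at 0): a_0 = 9/8, a_1 = 109/24, a_2 = -109/24.
c0 = a_0 = 9/8. Peel one level at a time: if S = 1 + c*ξ/S' with S'(0) = 1, then c is the ξ-coefficient of S and S' = c*ξ/(S - 1).
S_1 = c0/f = 1 + (-109/27)*ξ + (14824/729)*ξ^2 + ...; c1 = -109/27.
S_2 = c1*ξ/(S_1 - 1) = 1 + (136/27)*ξ + ...; c2 = 136/27.

The regular C-fraction coefficients are [9/8, -109/27, 136/27].


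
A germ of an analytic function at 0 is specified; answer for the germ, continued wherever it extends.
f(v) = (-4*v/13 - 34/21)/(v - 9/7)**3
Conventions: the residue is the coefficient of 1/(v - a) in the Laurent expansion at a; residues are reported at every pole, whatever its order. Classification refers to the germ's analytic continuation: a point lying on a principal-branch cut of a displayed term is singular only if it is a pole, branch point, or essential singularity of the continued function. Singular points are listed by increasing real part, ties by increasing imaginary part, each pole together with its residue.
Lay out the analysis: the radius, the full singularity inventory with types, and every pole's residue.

Radius of convergence at 0: 9/7.
At 9/7: a pole of order 3; residue 0.

Denominator factor (v - 9/7)^3: pole of order 3 at 9/7, modulus 9/7.
The radius of convergence is the smallest modulus among the singular points: 9/7.
At the order-3 pole 9/7 set g(v) = (v - (9/7))^3*f(v) = -4*v/13 - 34/21.
Order-3 pole: residue = g''(a)/2; g''(9/7) = 0, so the residue is 0.


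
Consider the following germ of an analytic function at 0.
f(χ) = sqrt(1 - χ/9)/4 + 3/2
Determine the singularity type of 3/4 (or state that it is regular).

There is no denominator, hence no pole anywhere.
Branch term sqrt(1 - χ/(9)): argument at 3/4 is 11/12, nonzero, so 3/4 is not its branch point (a point on a principal cut is still regular for the continued germ).
So the germ continues analytically to 3/4.

The point is a regular point.


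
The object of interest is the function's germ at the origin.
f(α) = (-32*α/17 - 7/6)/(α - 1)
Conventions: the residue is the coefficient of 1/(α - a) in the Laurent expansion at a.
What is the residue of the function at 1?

The residue is -311/102.

At the order-1 pole 1 set g(α) = (α - (1))*f(α) = -32*α/17 - 7/6.
Simple pole: residue = g(a) at a = 1, which is -311/102.


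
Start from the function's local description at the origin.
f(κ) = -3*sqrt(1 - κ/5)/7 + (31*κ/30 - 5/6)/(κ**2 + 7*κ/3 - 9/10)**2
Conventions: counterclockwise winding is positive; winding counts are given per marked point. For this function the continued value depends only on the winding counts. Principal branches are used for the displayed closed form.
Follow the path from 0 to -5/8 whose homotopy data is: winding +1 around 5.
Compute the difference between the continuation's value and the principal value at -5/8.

The rational part is single-valued and drops out of the difference; each branch term changes only by its own monodromy.
(-3/7)*sqrt(1 - κ/(5)): winding +1 is odd, the square root flips sign, contributing -2*(-3/7)*sqrt(1 - (-5/8)/(5)) = -2*(-3/7)*sqrt(9/8) = (9/14)*sqrt(2).
Summing the contributions at κ = -5/8 gives (9/14)*sqrt(2).

Continued minus principal equals (9/14)*sqrt(2).


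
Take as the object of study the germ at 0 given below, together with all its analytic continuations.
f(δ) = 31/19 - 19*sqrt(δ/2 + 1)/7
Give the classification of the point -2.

The term (-19/7)*sqrt(1 - δ/(-2)) has argument 1 - -2/(-2) = 0 at -2: a square-root (algebraic, two-sheeted) branch point; the remaining terms are analytic or single-valued there.

The point is an algebraic (square-root) branch point.


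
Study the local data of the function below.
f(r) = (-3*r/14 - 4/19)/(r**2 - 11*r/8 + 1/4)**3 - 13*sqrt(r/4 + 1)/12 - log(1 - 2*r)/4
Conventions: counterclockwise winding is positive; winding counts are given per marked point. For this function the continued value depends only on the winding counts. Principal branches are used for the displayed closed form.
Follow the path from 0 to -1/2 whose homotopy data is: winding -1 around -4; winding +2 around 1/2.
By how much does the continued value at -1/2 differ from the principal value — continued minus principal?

The rational part is single-valued and drops out of the difference; each branch term changes only by its own monodromy.
(-13/12)*sqrt(1 - r/(-4)): winding -1 is odd, the square root flips sign, contributing -2*(-13/12)*sqrt(1 - (-1/2)/(-4)) = -2*(-13/12)*sqrt(7/8) = (13/24)*sqrt(14).
(-1/4)*log(1 - r/(1/2)): each positive loop around 1/2 adds 2*pi*i to the log, so winding +2 contributes (-1/4)*(2)*2*pi*i = -pi*i.
Summing the contributions at r = -1/2 gives ((13/24)*sqrt(14)) - (pi)*i.

Continued minus principal equals ((13/24)*sqrt(14)) - (pi)*i.


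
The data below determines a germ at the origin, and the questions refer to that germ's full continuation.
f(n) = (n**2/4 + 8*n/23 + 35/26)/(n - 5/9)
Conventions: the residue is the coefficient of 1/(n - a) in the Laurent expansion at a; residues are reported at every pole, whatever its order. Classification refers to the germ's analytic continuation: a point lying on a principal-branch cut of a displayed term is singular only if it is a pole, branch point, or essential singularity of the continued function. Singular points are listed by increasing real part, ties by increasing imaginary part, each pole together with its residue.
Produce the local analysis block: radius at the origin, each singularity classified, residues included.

Denominator factor (n - 5/9): pole of order 1 at 5/9, modulus 5/9.
The radius of convergence is the smallest modulus among the singular points: 5/9.
At the order-1 pole 5/9 set g(n) = (n - (5/9))*f(n) = n**2/4 + 8*n/23 + 35/26.
Simple pole: residue = g(a) at a = 5/9, which is 156605/96876.

Radius of convergence at 0: 5/9.
At 5/9: a pole of order 1; residue 156605/96876.


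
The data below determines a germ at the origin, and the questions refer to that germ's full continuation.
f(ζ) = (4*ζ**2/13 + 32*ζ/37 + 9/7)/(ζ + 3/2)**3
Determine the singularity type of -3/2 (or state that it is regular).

The denominator factor ζ + 3/2 vanishes at -3/2 and appears to the power 3; the numerator there equals 2292/3367, nonzero, and no other factor vanishes.
Hence a pole whose order is the multiplicity, 3.

The point is a pole of order 3.


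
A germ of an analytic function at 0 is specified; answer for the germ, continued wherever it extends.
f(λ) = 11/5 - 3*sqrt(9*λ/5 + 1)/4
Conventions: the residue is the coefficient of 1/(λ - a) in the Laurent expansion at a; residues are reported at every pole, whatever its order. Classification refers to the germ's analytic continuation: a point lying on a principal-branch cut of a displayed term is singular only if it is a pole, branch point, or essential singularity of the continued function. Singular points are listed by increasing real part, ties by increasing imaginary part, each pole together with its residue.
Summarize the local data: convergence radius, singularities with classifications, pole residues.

Branch term (-3/4)*sqrt(1 - λ/(-5/9)): its argument vanishes at λ = -5/9, a square-root branch point, modulus 5/9.
The radius of convergence is the smallest modulus among the singular points: 5/9.

Radius of convergence at 0: 5/9.
At -5/9: an algebraic (square-root) branch point.


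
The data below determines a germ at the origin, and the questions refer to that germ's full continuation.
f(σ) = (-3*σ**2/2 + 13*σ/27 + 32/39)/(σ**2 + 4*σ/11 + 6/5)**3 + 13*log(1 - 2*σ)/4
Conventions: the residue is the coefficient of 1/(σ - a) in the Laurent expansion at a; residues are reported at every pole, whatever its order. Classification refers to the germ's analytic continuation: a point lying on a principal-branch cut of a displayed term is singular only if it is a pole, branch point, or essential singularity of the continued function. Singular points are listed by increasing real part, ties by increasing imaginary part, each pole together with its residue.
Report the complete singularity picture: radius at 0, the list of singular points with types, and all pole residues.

Radius of convergence at 0: 1/2.
At (-2/11) - ((1/55)*sqrt(3530))*i: a pole of order 3; residue ((141199135/658748967552)*sqrt(3530))*i.
At (-2/11) + ((1/55)*sqrt(3530))*i: a pole of order 3; residue -((141199135/658748967552)*sqrt(3530))*i.
At 1/2: a logarithmic branch point.

Denominator factor (σ**2 + 4*σ/11 + 6/5)^3: discriminant -2824/605, complex-conjugate roots (-2/11) + ((1/55)*sqrt(3530))*i and (-2/11) - ((1/55)*sqrt(3530))*i; poles of order 3, moduli (1/5)*sqrt(30) and (1/5)*sqrt(30).
Branch term (13/4)*log(1 - σ/(1/2)): its argument vanishes at σ = 1/2, a logarithmic branch point, modulus 1/2.
The radius of convergence is the smallest modulus among the singular points: 1/2.
The branch term is analytic at (-2/11) - ((1/55)*sqrt(3530))*i and contributes nothing to the residue; only the rational part matters.
The factor σ**2 + 4*σ/11 + 6/5 splits as (σ - a)(σ - a') with a = (-2/11) - ((1/55)*sqrt(3530))*i, a' = (-2/11) + ((1/55)*sqrt(3530))*i. At the order-3 pole a set g(σ) = (σ - a)^3*(rational part) = [-3*σ**2/2 + 13*σ/27 + 32/39] / (σ - a')^3.
Order-3 pole: residue = g''(a)/2; g''((-2/11) - ((1/55)*sqrt(3530))*i) = ((141199135/329374483776)*sqrt(3530))*i, so the residue is ((141199135/658748967552)*sqrt(3530))*i.
The branch term is analytic at (-2/11) + ((1/55)*sqrt(3530))*i and contributes nothing to the residue; only the rational part matters.
The factor σ**2 + 4*σ/11 + 6/5 splits as (σ - a)(σ - a') with a = (-2/11) + ((1/55)*sqrt(3530))*i, a' = (-2/11) - ((1/55)*sqrt(3530))*i. At the order-3 pole a set g(σ) = (σ - a)^3*(rational part) = [-3*σ**2/2 + 13*σ/27 + 32/39] / (σ - a')^3.
Order-3 pole: residue = g''(a)/2; g''((-2/11) + ((1/55)*sqrt(3530))*i) = -((141199135/329374483776)*sqrt(3530))*i, so the residue is -((141199135/658748967552)*sqrt(3530))*i.
List the singular points by increasing real part (a conjugate pair: the negative imaginary part first).


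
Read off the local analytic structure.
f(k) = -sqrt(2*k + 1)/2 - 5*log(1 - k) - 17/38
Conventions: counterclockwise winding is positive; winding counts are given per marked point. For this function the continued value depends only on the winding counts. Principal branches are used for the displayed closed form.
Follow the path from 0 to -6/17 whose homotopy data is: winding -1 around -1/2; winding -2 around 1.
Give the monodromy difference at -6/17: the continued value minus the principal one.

The rational part is single-valued and drops out of the difference; each branch term changes only by its own monodromy.
(-1/2)*sqrt(1 - k/(-1/2)): winding -1 is odd, the square root flips sign, contributing -2*(-1/2)*sqrt(1 - (-6/17)/(-1/2)) = -2*(-1/2)*sqrt(5/17) = (1/17)*sqrt(85).
(-5)*log(1 - k/(1)): each positive loop around 1 adds 2*pi*i to the log, so winding -2 contributes (-5)*(-2)*2*pi*i = (20)*pi*i.
Summing the contributions at k = -6/17 gives ((1/17)*sqrt(85)) + ((20)*pi)*i.

Continued minus principal equals ((1/17)*sqrt(85)) + ((20)*pi)*i.


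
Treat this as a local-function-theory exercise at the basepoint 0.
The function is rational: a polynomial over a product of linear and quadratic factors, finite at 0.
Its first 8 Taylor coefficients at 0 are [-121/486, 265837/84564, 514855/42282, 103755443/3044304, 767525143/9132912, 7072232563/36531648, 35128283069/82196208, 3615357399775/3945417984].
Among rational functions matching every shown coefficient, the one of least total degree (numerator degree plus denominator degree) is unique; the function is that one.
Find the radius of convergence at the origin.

No rational of total degree below 4 reproduces all 8 coefficients; solving the [2/2] Pade equations on them gives f(ν) = (-ν**2/18 + 35*ν/29 - 2/27)/(ν - 6/11)**2, whose expansion matches every shown term.
Denominator factor (ν - 6/11)^2: pole of order 2 at 6/11, modulus 6/11.
The radius of convergence is the smallest modulus among the singular points: 6/11.

The radius of convergence is 6/11.


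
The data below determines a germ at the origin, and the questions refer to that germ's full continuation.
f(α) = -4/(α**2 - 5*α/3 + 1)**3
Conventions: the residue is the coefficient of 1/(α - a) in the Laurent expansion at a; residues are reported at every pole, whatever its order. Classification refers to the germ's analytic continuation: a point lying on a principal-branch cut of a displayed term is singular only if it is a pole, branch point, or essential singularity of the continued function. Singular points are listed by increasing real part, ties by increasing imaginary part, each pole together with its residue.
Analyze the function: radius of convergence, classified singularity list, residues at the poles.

Radius of convergence at 0: 1.
At (5/6) - ((1/6)*sqrt(11))*i: a pole of order 3; residue -((5832/1331)*sqrt(11))*i.
At (5/6) + ((1/6)*sqrt(11))*i: a pole of order 3; residue ((5832/1331)*sqrt(11))*i.

Denominator factor (α**2 - 5*α/3 + 1)^3: discriminant -11/9, complex-conjugate roots (5/6) + ((1/6)*sqrt(11))*i and (5/6) - ((1/6)*sqrt(11))*i; poles of order 3, moduli 1 and 1.
The radius of convergence is the smallest modulus among the singular points: 1.
The factor α**2 - 5*α/3 + 1 splits as (α - a)(α - a') with a = (5/6) - ((1/6)*sqrt(11))*i, a' = (5/6) + ((1/6)*sqrt(11))*i. At the order-3 pole a set g(α) = (α - a)^3*f(α) = [-4] / (α - a')^3.
Order-3 pole: residue = g''(a)/2; g''((5/6) - ((1/6)*sqrt(11))*i) = -((11664/1331)*sqrt(11))*i, so the residue is -((5832/1331)*sqrt(11))*i.
The factor α**2 - 5*α/3 + 1 splits as (α - a)(α - a') with a = (5/6) + ((1/6)*sqrt(11))*i, a' = (5/6) - ((1/6)*sqrt(11))*i. At the order-3 pole a set g(α) = (α - a)^3*f(α) = [-4] / (α - a')^3.
Order-3 pole: residue = g''(a)/2; g''((5/6) + ((1/6)*sqrt(11))*i) = ((11664/1331)*sqrt(11))*i, so the residue is ((5832/1331)*sqrt(11))*i.
List the singular points by increasing real part (a conjugate pair: the negative imaginary part first).


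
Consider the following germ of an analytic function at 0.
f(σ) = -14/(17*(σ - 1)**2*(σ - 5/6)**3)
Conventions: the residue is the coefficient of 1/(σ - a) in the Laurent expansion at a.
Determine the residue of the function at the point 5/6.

At the order-3 pole 5/6 set g(σ) = (σ - (5/6))^3*f(σ) = -14/(17*(σ - 1)**2).
Order-3 pole: residue = g''(a)/2; g''(5/6) = -108864/17, so the residue is -54432/17.

The residue is -54432/17.


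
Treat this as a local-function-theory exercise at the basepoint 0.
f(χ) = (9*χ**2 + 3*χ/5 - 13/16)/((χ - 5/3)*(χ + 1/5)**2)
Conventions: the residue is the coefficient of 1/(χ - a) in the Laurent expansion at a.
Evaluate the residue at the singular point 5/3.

At the order-1 pole 5/3 set g(χ) = (χ - (5/3))*f(χ) = (9*χ**2 + 3*χ/5 - 13/16)/(χ + 1/5)**2.
Simple pole: residue = g(a) at a = 5/3, which is 90675/12544.

The residue is 90675/12544.


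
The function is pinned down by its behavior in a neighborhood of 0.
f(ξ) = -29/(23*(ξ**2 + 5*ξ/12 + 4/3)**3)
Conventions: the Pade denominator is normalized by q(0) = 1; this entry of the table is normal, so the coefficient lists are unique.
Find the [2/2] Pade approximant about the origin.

The Pade approximant has numerator coefficients [-783/1472, 510582555/2634102784, 12198243987/42145644544]; denominator coefficients [1, 1025545/1789472, 71173517/42947328].

Taylor coefficients needed (expand at 0): a_0 = -783/1472, a_1 = 11745/23552, a_2 = 166779/188416, a_3 = -4020705/3014656, a_4 = -67775697/96468992.
Write the denominator as Q(ξ) = 1 + q1*ξ + q2*ξ^2. Requiring Q*f - P = O(ξ^5) with deg P <= 2 kills the coefficients of ξ^3..ξ^4 in Q*f:
  ξ^3: a_3 + q1*a_2 + q2*a_1 = 0, i.e. -4020705/3014656 + (166779/188416)*q1 + (11745/23552)*q2 = 0.
  ξ^4: a_4 + q1*a_3 + q2*a_2 = 0, i.e. -67775697/96468992 + (-4020705/3014656)*q1 + (166779/188416)*q2 = 0.
Solving this linear system: q1 = 1025545/1789472, q2 = 71173517/42947328.
The numerator is Q*f truncated at degree 2: P0 = a_0 = -783/1472; P1 = a_1 + q1*a_0 = 510582555/2634102784; P2 = a_2 + q1*a_1 + q2*a_0 = 12198243987/42145644544.


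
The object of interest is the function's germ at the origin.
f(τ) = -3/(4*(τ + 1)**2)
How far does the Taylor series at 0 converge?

The radius of convergence is 1.

Denominator factor (τ + 1)^2: pole of order 2 at -1, modulus 1.
The radius of convergence is the smallest modulus among the singular points: 1.


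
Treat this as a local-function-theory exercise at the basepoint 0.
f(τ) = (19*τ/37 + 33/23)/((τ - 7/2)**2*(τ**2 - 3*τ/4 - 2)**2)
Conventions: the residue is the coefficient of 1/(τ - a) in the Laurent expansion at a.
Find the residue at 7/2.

At the order-2 pole 7/2 set g(τ) = (τ - (7/2))^2*f(τ) = (19*τ/37 + 33/23)/(τ**2 - 3*τ/4 - 2)**2.
Order-2 pole: residue = g'(a); g'(7/2) = -15897152/193160831, so the residue is -15897152/193160831.

The residue is -15897152/193160831.


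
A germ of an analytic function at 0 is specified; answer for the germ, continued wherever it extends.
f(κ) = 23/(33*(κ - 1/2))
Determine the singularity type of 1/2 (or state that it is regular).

The point is a pole of order 1.

The denominator factor κ - 1/2 vanishes at 1/2 and appears to the power 1; the numerator there equals 23/33, nonzero, and no other factor vanishes.
Hence a pole whose order is the multiplicity, 1.


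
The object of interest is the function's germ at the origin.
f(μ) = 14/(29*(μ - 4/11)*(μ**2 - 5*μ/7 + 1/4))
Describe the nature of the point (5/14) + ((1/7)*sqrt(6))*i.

The point is a pole of order 1.

The denominator factor μ**2 - 5*μ/7 + 1/4 vanishes at (5/14) + ((1/7)*sqrt(6))*i and appears to the power 1; the numerator there equals 14/29, nonzero, and no other factor vanishes.
Hence a pole whose order is the multiplicity, 1.


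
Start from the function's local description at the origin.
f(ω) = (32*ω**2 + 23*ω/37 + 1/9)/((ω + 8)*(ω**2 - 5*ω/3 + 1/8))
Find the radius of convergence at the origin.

Denominator factor (ω + 8): pole of order 1 at -8, modulus 8.
Denominator factor (ω**2 - 5*ω/3 + 1/8): discriminant 41/18, real irrational roots 5/6 + (1/12)*sqrt(82) and 5/6 - (1/12)*sqrt(82); poles of order 1, moduli 5/6 + (1/12)*sqrt(82) and 5/6 - (1/12)*sqrt(82).
The radius of convergence is the smallest modulus among the singular points: 5/6 - (1/12)*sqrt(82).

The radius of convergence is 5/6 - (1/12)*sqrt(82).


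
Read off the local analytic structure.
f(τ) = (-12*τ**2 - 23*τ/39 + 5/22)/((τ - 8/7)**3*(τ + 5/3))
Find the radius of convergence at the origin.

The radius of convergence is 8/7.

Denominator factor (τ - 8/7)^3: pole of order 3 at 8/7, modulus 8/7.
Denominator factor (τ + 5/3): pole of order 1 at -5/3, modulus 5/3.
The radius of convergence is the smallest modulus among the singular points: 8/7.


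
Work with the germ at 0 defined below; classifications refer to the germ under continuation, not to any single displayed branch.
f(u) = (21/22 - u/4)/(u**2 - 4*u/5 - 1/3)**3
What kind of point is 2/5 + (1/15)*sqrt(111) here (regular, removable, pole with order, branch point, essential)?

The denominator factor u**2 - 4*u/5 - 1/3 vanishes at 2/5 + (1/15)*sqrt(111) and appears to the power 3; the numerator there equals 47/55 - (1/60)*sqrt(111), nonzero, and no other factor vanishes.
Hence a pole whose order is the multiplicity, 3.

The point is a pole of order 3.


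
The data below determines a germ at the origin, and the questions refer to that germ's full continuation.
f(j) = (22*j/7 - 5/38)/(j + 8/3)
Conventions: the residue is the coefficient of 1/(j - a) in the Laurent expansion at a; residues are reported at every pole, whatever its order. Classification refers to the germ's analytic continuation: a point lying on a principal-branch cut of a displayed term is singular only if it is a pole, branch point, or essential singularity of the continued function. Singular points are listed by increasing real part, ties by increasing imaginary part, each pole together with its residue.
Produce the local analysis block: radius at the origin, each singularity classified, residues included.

Radius of convergence at 0: 8/3.
At -8/3: a pole of order 1; residue -6793/798.

Denominator factor (j + 8/3): pole of order 1 at -8/3, modulus 8/3.
The radius of convergence is the smallest modulus among the singular points: 8/3.
At the order-1 pole -8/3 set g(j) = (j - (-8/3))*f(j) = 22*j/7 - 5/38.
Simple pole: residue = g(a) at a = -8/3, which is -6793/798.


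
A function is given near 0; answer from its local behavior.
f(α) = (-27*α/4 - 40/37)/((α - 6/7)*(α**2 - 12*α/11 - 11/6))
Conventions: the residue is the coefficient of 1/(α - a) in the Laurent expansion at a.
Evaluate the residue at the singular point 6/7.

The residue is 821667/243349.

At the order-1 pole 6/7 set g(α) = (α - (6/7))*f(α) = (-27*α/4 - 40/37)/(α**2 - 12*α/11 - 11/6).
Simple pole: residue = g(a) at a = 6/7, which is 821667/243349.


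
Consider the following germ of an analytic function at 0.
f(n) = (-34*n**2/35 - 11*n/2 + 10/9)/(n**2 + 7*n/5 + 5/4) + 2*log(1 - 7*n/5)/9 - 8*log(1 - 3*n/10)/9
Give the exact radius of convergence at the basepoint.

Denominator factor (n**2 + 7*n/5 + 5/4): discriminant -76/25, complex-conjugate roots (-7/10) + ((1/5)*sqrt(19))*i and (-7/10) - ((1/5)*sqrt(19))*i; poles of order 1, moduli (1/2)*sqrt(5) and (1/2)*sqrt(5).
Branch term (2/9)*log(1 - n/(5/7)): its argument vanishes at n = 5/7, a logarithmic branch point, modulus 5/7.
Branch term (-8/9)*log(1 - n/(10/3)): its argument vanishes at n = 10/3, a logarithmic branch point, modulus 10/3.
The radius of convergence is the smallest modulus among the singular points: 5/7.

The radius of convergence is 5/7.


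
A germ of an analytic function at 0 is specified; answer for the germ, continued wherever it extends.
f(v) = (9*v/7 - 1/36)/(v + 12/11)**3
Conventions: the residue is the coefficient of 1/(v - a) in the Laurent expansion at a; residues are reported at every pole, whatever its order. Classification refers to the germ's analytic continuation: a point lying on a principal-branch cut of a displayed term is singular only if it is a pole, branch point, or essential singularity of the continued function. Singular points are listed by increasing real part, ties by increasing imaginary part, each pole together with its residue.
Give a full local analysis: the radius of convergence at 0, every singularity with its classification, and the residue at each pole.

Denominator factor (v + 12/11)^3: pole of order 3 at -12/11, modulus 12/11.
The radius of convergence is the smallest modulus among the singular points: 12/11.
At the order-3 pole -12/11 set g(v) = (v - (-12/11))^3*f(v) = 9*v/7 - 1/36.
Order-3 pole: residue = g''(a)/2; g''(-12/11) = 0, so the residue is 0.

Radius of convergence at 0: 12/11.
At -12/11: a pole of order 3; residue 0.


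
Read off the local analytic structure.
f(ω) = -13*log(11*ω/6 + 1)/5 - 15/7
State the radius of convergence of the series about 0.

Branch term (-13/5)*log(1 - ω/(-6/11)): its argument vanishes at ω = -6/11, a logarithmic branch point, modulus 6/11.
The radius of convergence is the smallest modulus among the singular points: 6/11.

The radius of convergence is 6/11.


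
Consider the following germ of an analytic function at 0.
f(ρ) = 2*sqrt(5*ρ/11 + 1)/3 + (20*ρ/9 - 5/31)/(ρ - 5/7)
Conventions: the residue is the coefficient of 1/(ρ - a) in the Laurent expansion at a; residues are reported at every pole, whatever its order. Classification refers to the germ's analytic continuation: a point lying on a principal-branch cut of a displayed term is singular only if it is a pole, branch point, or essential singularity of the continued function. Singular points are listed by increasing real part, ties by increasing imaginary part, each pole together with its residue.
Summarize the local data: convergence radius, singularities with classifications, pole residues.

Denominator factor (ρ - 5/7): pole of order 1 at 5/7, modulus 5/7.
Branch term (2/3)*sqrt(1 - ρ/(-11/5)): its argument vanishes at ρ = -11/5, a square-root branch point, modulus 11/5.
The radius of convergence is the smallest modulus among the singular points: 5/7.
The branch term is analytic at 5/7 and contributes nothing to the residue; only the rational part matters.
At the order-1 pole 5/7 set g(ρ) = (ρ - (5/7))*(rational part) = 20*ρ/9 - 5/31.
Simple pole: residue = g(a) at a = 5/7, which is 2785/1953.
List the singular points by increasing real part (a conjugate pair: the negative imaginary part first).

Radius of convergence at 0: 5/7.
At -11/5: an algebraic (square-root) branch point.
At 5/7: a pole of order 1; residue 2785/1953.


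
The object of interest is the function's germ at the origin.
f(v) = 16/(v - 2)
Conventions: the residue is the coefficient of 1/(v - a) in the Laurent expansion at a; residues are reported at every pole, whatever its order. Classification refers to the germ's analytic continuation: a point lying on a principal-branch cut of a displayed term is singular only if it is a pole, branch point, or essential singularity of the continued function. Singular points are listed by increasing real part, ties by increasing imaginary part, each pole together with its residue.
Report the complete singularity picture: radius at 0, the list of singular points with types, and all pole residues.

Denominator factor (v - 2): pole of order 1 at 2, modulus 2.
The radius of convergence is the smallest modulus among the singular points: 2.
At the order-1 pole 2 set g(v) = (v - (2))*f(v) = 16.
Simple pole: residue = g(a) at a = 2, which is 16.

Radius of convergence at 0: 2.
At 2: a pole of order 1; residue 16.


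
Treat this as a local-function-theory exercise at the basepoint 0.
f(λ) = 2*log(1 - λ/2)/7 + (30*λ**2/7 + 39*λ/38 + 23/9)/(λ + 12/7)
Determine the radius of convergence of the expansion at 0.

The radius of convergence is 12/7.

Denominator factor (λ + 12/7): pole of order 1 at -12/7, modulus 12/7.
Branch term (2/7)*log(1 - λ/(2)): its argument vanishes at λ = 2, a logarithmic branch point, modulus 2.
The radius of convergence is the smallest modulus among the singular points: 12/7.


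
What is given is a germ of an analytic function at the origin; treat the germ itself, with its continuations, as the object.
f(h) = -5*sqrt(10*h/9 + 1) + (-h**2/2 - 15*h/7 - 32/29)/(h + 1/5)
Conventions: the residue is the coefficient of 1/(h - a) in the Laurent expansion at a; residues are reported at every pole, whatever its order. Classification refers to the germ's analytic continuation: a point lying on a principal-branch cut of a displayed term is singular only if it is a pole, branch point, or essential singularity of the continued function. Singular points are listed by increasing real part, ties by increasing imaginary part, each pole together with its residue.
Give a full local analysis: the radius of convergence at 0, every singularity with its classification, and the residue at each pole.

Denominator factor (h + 1/5): pole of order 1 at -1/5, modulus 1/5.
Branch term (-5)*sqrt(1 - h/(-9/10)): its argument vanishes at h = -9/10, a square-root branch point, modulus 9/10.
The radius of convergence is the smallest modulus among the singular points: 1/5.
The branch term is analytic at -1/5 and contributes nothing to the residue; only the rational part matters.
At the order-1 pole -1/5 set g(h) = (h - (-1/5))*(rational part) = -h**2/2 - 15*h/7 - 32/29.
Simple pole: residue = g(a) at a = -1/5, which is -7053/10150.
List the singular points by increasing real part (a conjugate pair: the negative imaginary part first).

Radius of convergence at 0: 1/5.
At -9/10: an algebraic (square-root) branch point.
At -1/5: a pole of order 1; residue -7053/10150.


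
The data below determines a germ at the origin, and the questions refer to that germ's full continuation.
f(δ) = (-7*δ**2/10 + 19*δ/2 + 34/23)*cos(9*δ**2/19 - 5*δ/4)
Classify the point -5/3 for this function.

The point is a regular point.

There is no denominator, hence no pole anywhere.
The factor cos(9*δ**2/19 - 5*δ/4) is entire.
So the germ continues analytically to -5/3.


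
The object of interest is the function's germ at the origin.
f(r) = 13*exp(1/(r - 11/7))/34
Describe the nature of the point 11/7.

The exponent 1/(r - (11/7)) has a pole at 11/7, so exp(1/(r - (11/7))) takes every nonzero value near it: an essential singularity (not a pole of any order).

The point is an essential singularity.


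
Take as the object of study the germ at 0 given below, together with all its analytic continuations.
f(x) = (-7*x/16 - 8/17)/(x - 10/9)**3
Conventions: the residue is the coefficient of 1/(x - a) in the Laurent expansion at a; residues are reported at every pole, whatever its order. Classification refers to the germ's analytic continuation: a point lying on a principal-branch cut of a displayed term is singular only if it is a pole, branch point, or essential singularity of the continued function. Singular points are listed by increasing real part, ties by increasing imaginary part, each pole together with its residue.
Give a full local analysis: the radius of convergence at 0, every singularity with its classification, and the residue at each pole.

Radius of convergence at 0: 10/9.
At 10/9: a pole of order 3; residue 0.

Denominator factor (x - 10/9)^3: pole of order 3 at 10/9, modulus 10/9.
The radius of convergence is the smallest modulus among the singular points: 10/9.
At the order-3 pole 10/9 set g(x) = (x - (10/9))^3*f(x) = -7*x/16 - 8/17.
Order-3 pole: residue = g''(a)/2; g''(10/9) = 0, so the residue is 0.


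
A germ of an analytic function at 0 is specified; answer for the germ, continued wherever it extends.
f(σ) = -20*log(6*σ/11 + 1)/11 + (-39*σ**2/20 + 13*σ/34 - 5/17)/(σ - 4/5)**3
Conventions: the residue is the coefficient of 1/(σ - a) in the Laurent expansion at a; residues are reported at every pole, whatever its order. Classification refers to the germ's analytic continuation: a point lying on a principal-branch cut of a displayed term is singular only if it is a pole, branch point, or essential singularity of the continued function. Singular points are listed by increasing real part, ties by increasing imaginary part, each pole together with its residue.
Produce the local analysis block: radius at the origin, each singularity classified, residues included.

Denominator factor (σ - 4/5)^3: pole of order 3 at 4/5, modulus 4/5.
Branch term (-20/11)*log(1 - σ/(-11/6)): its argument vanishes at σ = -11/6, a logarithmic branch point, modulus 11/6.
The radius of convergence is the smallest modulus among the singular points: 4/5.
The branch term is analytic at 4/5 and contributes nothing to the residue; only the rational part matters.
At the order-3 pole 4/5 set g(σ) = (σ - (4/5))^3*(rational part) = -39*σ**2/20 + 13*σ/34 - 5/17.
Order-3 pole: residue = g''(a)/2; g''(4/5) = -39/10, so the residue is -39/20.
List the singular points by increasing real part (a conjugate pair: the negative imaginary part first).

Radius of convergence at 0: 4/5.
At -11/6: a logarithmic branch point.
At 4/5: a pole of order 3; residue -39/20.


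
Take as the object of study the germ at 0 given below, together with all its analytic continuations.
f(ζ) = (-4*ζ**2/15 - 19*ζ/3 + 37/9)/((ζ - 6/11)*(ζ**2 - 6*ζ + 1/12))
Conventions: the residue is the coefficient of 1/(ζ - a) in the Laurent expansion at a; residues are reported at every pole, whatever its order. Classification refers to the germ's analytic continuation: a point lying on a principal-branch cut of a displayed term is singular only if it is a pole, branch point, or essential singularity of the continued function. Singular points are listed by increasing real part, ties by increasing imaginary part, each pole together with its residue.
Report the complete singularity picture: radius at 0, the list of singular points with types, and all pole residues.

Radius of convergence at 0: 3 - (1/6)*sqrt(321).
At 3 - (1/6)*sqrt(321): a pole of order 1; residue -704/20995 + (489313/6739395)*sqrt(321).
At 6/11: a pole of order 1; residue -12572/62985.
At 3 + (1/6)*sqrt(321): a pole of order 1; residue -704/20995 - (489313/6739395)*sqrt(321).

Denominator factor (ζ - 6/11): pole of order 1 at 6/11, modulus 6/11.
Denominator factor (ζ**2 - 6*ζ + 1/12): discriminant 107/3, real irrational roots 3 + (1/6)*sqrt(321) and 3 - (1/6)*sqrt(321); poles of order 1, moduli 3 + (1/6)*sqrt(321) and 3 - (1/6)*sqrt(321).
The radius of convergence is the smallest modulus among the singular points: 3 - (1/6)*sqrt(321).
The factor ζ**2 - 6*ζ + 1/12 splits as (ζ - a)(ζ - a') with a = 3 - (1/6)*sqrt(321), a' = 3 + (1/6)*sqrt(321). At the order-1 pole a set g(ζ) = (ζ - a)*f(ζ) = [(-4*ζ**2/15 - 19*ζ/3 + 37/9)/(ζ - 6/11)] / (ζ - a').
Simple pole: residue = g(a) at a = 3 - (1/6)*sqrt(321), which is -704/20995 + (489313/6739395)*sqrt(321).
At the order-1 pole 6/11 set g(ζ) = (ζ - (6/11))*f(ζ) = (-4*ζ**2/15 - 19*ζ/3 + 37/9)/(ζ**2 - 6*ζ + 1/12).
Simple pole: residue = g(a) at a = 6/11, which is -12572/62985.
The factor ζ**2 - 6*ζ + 1/12 splits as (ζ - a)(ζ - a') with a = 3 + (1/6)*sqrt(321), a' = 3 - (1/6)*sqrt(321). At the order-1 pole a set g(ζ) = (ζ - a)*f(ζ) = [(-4*ζ**2/15 - 19*ζ/3 + 37/9)/(ζ - 6/11)] / (ζ - a').
Simple pole: residue = g(a) at a = 3 + (1/6)*sqrt(321), which is -704/20995 - (489313/6739395)*sqrt(321).
List the singular points by increasing real part (a conjugate pair: the negative imaginary part first).
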